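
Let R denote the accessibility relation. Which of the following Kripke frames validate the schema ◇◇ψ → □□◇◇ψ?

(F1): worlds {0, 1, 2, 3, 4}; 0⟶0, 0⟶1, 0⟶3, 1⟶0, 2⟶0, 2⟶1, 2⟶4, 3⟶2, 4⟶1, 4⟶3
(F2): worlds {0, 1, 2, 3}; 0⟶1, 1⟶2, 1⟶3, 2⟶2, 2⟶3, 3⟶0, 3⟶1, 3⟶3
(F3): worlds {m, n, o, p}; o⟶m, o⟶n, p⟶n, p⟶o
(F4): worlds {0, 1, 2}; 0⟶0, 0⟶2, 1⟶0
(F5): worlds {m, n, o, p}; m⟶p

The schema corresponds to a generalized confluence (Geach) condition: ∀x ∀y ∀z ((xR²y ∧ xR²z) → ∃w (y = w ∧ zR²w)).
(F1): fails — 0R²2, 0R²1 but no w with 2=w and 1R²w.
(F2): fails — 1R²0, 1R²0 but no w with 0=w and 0R²w.
(F3): fails — pR²m, pR²m but no w with m=w and mR²w.
(F4): fails — 0R²0, 0R²2 but no w with 0=w and 2R²w.
(F5): satisfies the condition.

(F5)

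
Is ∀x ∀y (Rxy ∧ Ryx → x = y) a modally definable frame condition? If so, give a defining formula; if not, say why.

Not modally definable

Modal frame validity is preserved under surjective bounded morphisms.
The 6-cycle (worlds w0,w1,w2,w3,w4,w5 with w0→w1→w2→w3→w4→w5→w0) is antisymmetric. Sending even-indexed worlds to a and odd-indexed worlds to b is a surjective bounded morphism onto the two-world frame with a↔b, which is not antisymmetric.
Hence antisymmetry is not modally definable.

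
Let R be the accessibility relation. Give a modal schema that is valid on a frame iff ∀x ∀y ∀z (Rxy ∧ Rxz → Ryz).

◇p → □◇p

This is the Euclidean property; the standard corresponding axiom is 5: ◇p → □◇p.
Suppose ◇p→□◇p is valid. Take Rxy, Rxz and set V(p)={y}. Then ◇p at x, so □◇p at x, so ◇p at z, so some w with Rzw has p; w=y, i.e. Rzy. By symmetry of the argument, Ryz.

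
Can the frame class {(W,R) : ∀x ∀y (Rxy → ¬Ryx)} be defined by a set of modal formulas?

No — not modally definable

Modal frame validity is preserved under surjective bounded morphisms.
The 5-cycle (worlds 0,1,2,3,4 with 0→1→2→3→4→0) is asymmetric. Mapping every world to a single reflexive point • is a surjective bounded morphism, and the reflexive point is not asymmetric (R•• but asymmetry requires ¬R••).
So no modal formula (or set of formulas) defines exactly the asymmetric frames.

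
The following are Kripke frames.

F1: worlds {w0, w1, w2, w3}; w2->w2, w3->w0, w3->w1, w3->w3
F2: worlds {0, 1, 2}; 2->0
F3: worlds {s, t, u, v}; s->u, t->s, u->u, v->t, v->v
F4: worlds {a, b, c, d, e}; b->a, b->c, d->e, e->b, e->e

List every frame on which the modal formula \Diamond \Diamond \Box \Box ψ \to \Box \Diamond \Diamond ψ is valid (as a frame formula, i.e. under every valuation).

The schema corresponds to a generalized confluence (Geach) condition: \forall x \forall y \forall z ((x R^2 y \wedge xRz) \to \exists w (y R^2 w \wedge z R^2 w)).
F1: fails — w3R²w0, w3Rw0 but no w with w0R²w and w0R²w.
F2: satisfies the condition.
F3: fails — vR²s, vRv but no w with sR²w and vR²w.
F4: fails — dR²b, dRe but no w with bR²w and eR²w.

F2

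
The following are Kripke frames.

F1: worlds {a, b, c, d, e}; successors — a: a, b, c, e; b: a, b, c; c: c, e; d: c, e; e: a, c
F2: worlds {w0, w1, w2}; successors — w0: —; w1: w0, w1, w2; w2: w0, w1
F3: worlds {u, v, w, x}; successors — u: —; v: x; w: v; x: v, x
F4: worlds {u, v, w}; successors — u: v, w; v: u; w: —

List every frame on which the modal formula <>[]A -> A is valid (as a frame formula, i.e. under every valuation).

none

This is the axiom for symmetry; its first-order frame correspondent is forall x forall y (Rxy -> Ryx).
F1: fails — Rbc but not Rcb.
F2: fails — Rw1w0 but not Rw0w1.
F3: fails — Rwv but not Rvw.
F4: fails — Ruw but not Rwu.
Valid on no frame.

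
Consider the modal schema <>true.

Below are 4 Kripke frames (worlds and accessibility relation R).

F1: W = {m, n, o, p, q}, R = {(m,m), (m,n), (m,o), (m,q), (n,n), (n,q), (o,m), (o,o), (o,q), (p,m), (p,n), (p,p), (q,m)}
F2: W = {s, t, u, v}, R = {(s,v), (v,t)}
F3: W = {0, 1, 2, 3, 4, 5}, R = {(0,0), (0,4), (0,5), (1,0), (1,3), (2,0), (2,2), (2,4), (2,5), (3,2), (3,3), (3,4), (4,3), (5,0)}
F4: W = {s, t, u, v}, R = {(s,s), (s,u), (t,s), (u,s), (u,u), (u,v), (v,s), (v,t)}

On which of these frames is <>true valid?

F1, F3, F4

The schema corresponds to seriality: forall x exists y Rxy.
F1: ✓.
F2: fails — world t has no successor.
F3: ✓.
F4: ✓.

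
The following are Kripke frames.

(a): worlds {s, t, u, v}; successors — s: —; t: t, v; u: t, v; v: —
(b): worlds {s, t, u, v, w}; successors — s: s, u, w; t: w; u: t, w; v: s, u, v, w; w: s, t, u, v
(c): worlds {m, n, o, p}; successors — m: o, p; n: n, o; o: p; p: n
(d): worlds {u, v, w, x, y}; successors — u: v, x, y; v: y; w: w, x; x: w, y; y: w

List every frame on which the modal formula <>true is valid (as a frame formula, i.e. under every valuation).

Frame correspondent (Sahlqvist): forall x exists y Rxy — i.e. seriality.
(a): fails — world s has no successor.
(b): ✓.
(c): ✓.
(d): ✓.
Valid on: (b), (c), (d).

(b), (c), (d)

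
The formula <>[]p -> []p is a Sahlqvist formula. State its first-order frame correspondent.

the Euclidean property

This is frame-equivalent to ◇p → □◇p (substitute ¬p for p and contrapose).
Suppose ◇p→□◇p is valid. Take Rxy, Rxz and set V(p)={y}. Then ◇p at x, so □◇p at x, so ◇p at z, so some w with Rzw has p; w=y, i.e. Rzy. By symmetry of the argument, Ryz.
The converse is a direct semantic check.
Frame condition: forall x forall y forall z (Rxy & Rxz -> Ryz).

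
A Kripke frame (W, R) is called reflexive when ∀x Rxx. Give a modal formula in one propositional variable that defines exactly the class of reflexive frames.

This is reflexivity; the standard corresponding axiom is T: □r → r.

□r → r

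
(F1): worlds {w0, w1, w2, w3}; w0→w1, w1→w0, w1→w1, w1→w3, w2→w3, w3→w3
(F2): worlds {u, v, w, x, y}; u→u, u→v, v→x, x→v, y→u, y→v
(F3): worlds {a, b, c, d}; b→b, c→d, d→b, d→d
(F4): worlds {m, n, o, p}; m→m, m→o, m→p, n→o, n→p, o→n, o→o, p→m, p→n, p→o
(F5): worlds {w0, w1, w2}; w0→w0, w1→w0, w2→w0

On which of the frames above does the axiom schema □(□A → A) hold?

The schema corresponds to shift-reflexivity: ∀x ∀y (Rxy → Ryy).
(F1): fails — Rw1w0 but not Rw0w0.
(F2): fails — Ruv but not Rvv.
(F3): holds.
(F4): fails — Ron but not Rnn.
(F5): holds.
Valid on: (F3), (F5).

(F3), (F5)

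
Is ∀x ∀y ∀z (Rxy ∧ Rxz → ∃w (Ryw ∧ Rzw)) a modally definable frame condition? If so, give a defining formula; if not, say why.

Yes — defined by ◇□r → □◇r

Yes: it is convergence, defined by the .2 schema ◇□r → □◇r.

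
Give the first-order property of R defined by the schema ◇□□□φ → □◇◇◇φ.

This is a Sahlqvist (Geach-type) schema ◇^1□^3φ → □^1◇^3φ.
Minimal-valuation argument: fix x; take any y with xR^1y and any z with xR^1z. Set V(φ) to the set of worlds R-reachable from y in exactly 3 steps. Then □^3φ holds at y, so the antecedent holds at x; validity forces ◇^3φ at z, giving a w with zR^3w and yR^3w.
First-order correspondent: ∀x ∀y ∀z ((xRy ∧ xRz) → ∃w (yR³w ∧ zR³w)).

∀x ∀y ∀z ((xRy ∧ xRz) → ∃w (yR³w ∧ zR³w))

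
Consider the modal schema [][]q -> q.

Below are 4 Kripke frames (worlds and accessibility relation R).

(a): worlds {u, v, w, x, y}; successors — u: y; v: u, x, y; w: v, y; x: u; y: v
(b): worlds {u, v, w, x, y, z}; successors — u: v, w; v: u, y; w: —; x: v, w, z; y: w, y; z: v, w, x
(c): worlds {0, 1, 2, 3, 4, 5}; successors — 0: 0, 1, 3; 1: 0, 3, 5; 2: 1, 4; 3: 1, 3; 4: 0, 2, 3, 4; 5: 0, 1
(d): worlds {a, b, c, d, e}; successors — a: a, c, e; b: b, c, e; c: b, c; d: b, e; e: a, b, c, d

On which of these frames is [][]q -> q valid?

The schema corresponds to a generalized confluence (Geach) condition: forall x exists w (x R^2 w & x = w).
(a): fails — at u but no t with uR²t and u=t.
(b): fails — at w but no t with wR²t and w=t.
(c): condition met.
(d): condition met.

(c), (d)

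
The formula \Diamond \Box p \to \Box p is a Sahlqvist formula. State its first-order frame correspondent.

The Euclidean property

Replacing p by ¬p and contraposing gives the equivalent schema ◇p → □◇p.
Suppose ◇p→□◇p is valid. Take Rxy, Rxz and set V(p)={y}. Then ◇p at x, so □◇p at x, so ◇p at z, so some w with Rzw has p; w=y, i.e. Rzy. By symmetry of the argument, Ryz.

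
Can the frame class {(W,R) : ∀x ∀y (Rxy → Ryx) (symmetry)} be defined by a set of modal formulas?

The condition is symmetry. A defining modal formula is q → □◇q.
Suppose q→□◇q is valid. Take Rxy and set V(q)={x}. Then q at x, so □◇q at x, so ◇q at y, so some z with Ryz has q; z=x, i.e. Ryx.

Yes, by q → □◇q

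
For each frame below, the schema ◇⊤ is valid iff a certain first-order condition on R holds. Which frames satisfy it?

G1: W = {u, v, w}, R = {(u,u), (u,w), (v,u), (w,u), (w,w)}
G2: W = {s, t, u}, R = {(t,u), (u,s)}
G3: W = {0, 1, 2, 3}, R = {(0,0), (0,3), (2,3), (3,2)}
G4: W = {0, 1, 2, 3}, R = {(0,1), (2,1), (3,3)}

G1

The schema corresponds to seriality: ∀x ∃y Rxy.
G1: condition met.
G2: fails — world s has no successor.
G3: fails — world 1 has no successor.
G4: fails — world 1 has no successor.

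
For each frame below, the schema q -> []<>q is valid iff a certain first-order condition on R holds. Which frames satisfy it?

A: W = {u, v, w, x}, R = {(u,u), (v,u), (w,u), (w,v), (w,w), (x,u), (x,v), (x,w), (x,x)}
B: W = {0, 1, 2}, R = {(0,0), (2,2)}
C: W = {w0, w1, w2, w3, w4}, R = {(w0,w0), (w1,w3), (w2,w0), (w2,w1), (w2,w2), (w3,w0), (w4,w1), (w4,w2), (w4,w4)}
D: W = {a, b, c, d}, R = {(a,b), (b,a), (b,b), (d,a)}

B

This is the axiom for symmetry; its first-order frame correspondent is forall x forall y (Rxy -> Ryx).
A: fails — Rxw but not Rwx.
B: satisfies the condition.
C: fails — Rw1w3 but not Rw3w1.
D: fails — Rda but not Rad.
Valid on: B.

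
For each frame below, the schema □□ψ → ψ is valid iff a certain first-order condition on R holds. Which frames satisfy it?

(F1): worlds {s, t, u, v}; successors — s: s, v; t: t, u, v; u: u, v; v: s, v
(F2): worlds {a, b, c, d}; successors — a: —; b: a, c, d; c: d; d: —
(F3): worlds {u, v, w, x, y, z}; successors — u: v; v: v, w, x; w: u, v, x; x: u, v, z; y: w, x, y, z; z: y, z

This is the axiom for a generalized confluence (Geach) condition; its first-order frame correspondent is ∀x ∃w (xR²w ∧ x = w).
(F1): holds.
(F2): fails — at a but no w with aR²w and a=w.
(F3): fails — at u but no t with uR²t and u=t.

(F1)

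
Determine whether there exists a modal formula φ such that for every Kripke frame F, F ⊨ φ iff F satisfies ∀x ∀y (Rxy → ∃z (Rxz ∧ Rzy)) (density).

Definable; □□p → □p defines it

The condition is density. A defining modal formula is □□p → □p.
Suppose □□p→□p is valid. Take Rxy and set V(p)={w : xR²w}. Then □□p at x, so □p at x, so p at y, i.e. ∃z(Rxz∧Rzy).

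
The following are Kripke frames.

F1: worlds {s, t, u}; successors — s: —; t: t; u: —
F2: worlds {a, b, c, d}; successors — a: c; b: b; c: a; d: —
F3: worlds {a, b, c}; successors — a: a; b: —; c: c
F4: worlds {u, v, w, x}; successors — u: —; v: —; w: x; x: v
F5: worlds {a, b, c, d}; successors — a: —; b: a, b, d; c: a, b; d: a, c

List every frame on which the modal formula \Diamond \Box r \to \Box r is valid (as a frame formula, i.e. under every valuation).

Frame correspondent (Sahlqvist): \forall x \forall y \forall z (Rxy \wedge Rxz \to Ryz) — i.e. the Euclidean property.
F1: satisfies the condition.
F2: fails — Rac and Rac but not Rcc.
F3: satisfies the condition.
F4: fails — Rwx and Rwx but not Rxx.
F5: fails — Rba and Rbb but not Rab.

F1, F3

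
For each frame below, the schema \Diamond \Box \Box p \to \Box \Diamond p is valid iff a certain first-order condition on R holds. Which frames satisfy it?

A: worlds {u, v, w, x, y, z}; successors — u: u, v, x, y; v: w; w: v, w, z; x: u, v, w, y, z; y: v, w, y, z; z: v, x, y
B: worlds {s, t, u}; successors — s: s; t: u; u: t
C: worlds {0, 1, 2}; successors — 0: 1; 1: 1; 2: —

Frame correspondent (Sahlqvist): \forall x \forall y \forall z ((xRy \wedge xRz) \to \exists w (y R^2 w \wedge zRw)) — i.e. a generalized confluence (Geach) condition.
A: holds.
B: fails — tRu, tRu but no w with uR²w and uRw.
C: holds.
Valid on: A, C.

A, C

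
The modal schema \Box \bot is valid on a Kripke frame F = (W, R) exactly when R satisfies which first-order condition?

Emptiness of R

□⊥ is valid iff no world has any successor (otherwise □⊥ fails at any world with one).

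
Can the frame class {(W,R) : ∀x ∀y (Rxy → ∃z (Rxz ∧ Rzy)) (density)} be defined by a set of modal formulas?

Yes, by □□p → □p

This is a Sahlqvist condition; the C4 axiom □□p → □p defines it.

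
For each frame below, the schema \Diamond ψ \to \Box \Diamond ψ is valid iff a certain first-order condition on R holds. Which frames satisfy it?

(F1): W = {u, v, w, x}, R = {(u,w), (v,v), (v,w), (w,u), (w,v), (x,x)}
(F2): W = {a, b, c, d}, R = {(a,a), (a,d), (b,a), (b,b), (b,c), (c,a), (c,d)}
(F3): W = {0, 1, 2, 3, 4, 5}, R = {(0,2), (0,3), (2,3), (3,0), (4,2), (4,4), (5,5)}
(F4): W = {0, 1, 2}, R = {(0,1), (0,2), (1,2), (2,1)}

Frame correspondent (Sahlqvist): \forall x \forall y \forall z (Rxy \wedge Rxz \to Ryz) — i.e. the Euclidean property.
(F1): fails — Ruw and Ruw but not Rww.
(F2): fails — Rad and Raa but not Rda.
(F3): fails — R02 and R02 but not R22.
(F4): fails — R01 and R01 but not R11.

none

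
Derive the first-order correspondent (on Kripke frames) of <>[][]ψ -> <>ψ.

This is a Sahlqvist (Geach-type) schema ◇^1□^2ψ → □^0◇^1ψ.
First-order correspondent: forall x forall y (xRy -> exists w (y R^2 w & xRw)).

forall x forall y (xRy -> exists w (y R^2 w & xRw))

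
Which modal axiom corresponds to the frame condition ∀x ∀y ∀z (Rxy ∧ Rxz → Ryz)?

A defining formula is ◇ψ → □◇ψ (the 5 axiom).

◇ψ → □◇ψ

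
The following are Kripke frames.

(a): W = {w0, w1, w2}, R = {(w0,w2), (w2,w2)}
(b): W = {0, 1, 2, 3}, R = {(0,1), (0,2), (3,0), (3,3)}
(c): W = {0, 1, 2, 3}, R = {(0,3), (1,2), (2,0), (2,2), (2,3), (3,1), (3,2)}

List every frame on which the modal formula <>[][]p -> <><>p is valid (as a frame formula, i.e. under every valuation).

(a), (c)

The schema corresponds to a generalized confluence (Geach) condition: forall x forall y (xRy -> exists w (y R^2 w & x R^2 w)).
(a): ✓.
(b): fails — 0R1 but no w with 1R²w and 0R²w.
(c): ✓.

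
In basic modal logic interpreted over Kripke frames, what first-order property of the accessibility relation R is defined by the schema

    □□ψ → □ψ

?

Suppose □□ψ→□ψ is valid. Take Rxy and set V(ψ)={w : xR²w}. Then □□ψ at x, so □ψ at x, so ψ at y, i.e. ∃z(Rxz∧Rzy).
The converse is a direct semantic check.
Frame condition: ∀x ∀y (Rxy → ∃z (Rxz ∧ Rzy)).

Density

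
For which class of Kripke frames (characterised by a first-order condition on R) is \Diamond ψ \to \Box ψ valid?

This schema is the CD axiom.
It corresponds to partial functionality: \forall x \forall y \forall z (Rxy \wedge Rxz \to y = z).

partial functionality: \forall x \forall y \forall z (Rxy \wedge Rxz \to y = z)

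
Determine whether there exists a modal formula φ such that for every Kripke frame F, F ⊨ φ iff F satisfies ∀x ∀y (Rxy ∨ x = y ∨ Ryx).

Modal frame validity is preserved under disjoint unions.
Take 3 disjoint single-world reflexive frames: each is trivially connected, but their disjoint union has 3 worlds with no edge between distinct components, so it is not connected.
So no modal formula (or set of formulas) defines exactly the connected frames.

Not definable by any modal formula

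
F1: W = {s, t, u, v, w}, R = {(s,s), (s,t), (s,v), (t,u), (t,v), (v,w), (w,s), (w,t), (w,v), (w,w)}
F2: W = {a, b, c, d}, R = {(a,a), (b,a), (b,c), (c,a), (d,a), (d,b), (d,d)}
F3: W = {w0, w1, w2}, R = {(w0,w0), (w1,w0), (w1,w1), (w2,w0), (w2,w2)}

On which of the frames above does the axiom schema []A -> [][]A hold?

Frame correspondent (Sahlqvist): forall x forall y forall z (Rxy & Ryz -> Rxz) — i.e. transitivity.
F1: fails — Rwt and Rtu but not Rwu.
F2: fails — Rdb and Rbc but not Rdc.
F3: ✓.
Valid on: F3.

F3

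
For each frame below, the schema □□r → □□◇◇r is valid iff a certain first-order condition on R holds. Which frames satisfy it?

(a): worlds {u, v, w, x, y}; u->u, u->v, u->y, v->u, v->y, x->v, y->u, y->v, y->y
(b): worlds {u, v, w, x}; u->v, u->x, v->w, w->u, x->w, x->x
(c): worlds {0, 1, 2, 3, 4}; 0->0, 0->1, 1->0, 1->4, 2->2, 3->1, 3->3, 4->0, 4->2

Frame correspondent (Sahlqvist): ∀x ∀z (xR²z → ∃w (xR²w ∧ zR²w)) — i.e. a generalized confluence (Geach) condition.
(a): satisfies the condition.
(b): fails — vR²u but no t with vR²t and uR²t.
(c): satisfies the condition.
Valid on: (a), (c).

(a), (c)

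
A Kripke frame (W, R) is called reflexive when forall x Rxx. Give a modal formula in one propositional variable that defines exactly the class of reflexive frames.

This is reflexivity; the standard corresponding axiom is T: □ψ → ψ.

□ψ → ψ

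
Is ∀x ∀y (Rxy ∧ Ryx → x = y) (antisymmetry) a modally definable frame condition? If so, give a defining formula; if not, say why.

If a class were modally definable it would be closed under surjective bounded morphisms (Goldblatt–Thomason).
The 4-cycle (worlds a,b,c,d with a→b→c→d→a) is antisymmetric. Sending even-indexed worlds to • and odd-indexed worlds to ∘ is a surjective bounded morphism onto the two-world frame with •↔∘, which is not antisymmetric.
So the class is not modally definable.

No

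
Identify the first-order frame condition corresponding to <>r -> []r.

Suppose ◇r→□r is valid. Take Rxy, Rxz and set V(r)={y}. Then ◇r at x, so □r at x, so r at z, i.e. z=y.
Conversely, on a frame with partial functionality the schema holds at every world under every valuation.
So the correspondent is partial functionality.

partial functionality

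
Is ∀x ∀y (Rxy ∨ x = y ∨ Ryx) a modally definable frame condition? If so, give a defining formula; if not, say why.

Any modally definable frame class is closed under disjoint unions.
Take 3 disjoint single-world reflexive frames: each is trivially connected, but their disjoint union has 3 worlds with no edge between distinct components, so it is not connected.
So no modal formula (or set of formulas) defines exactly the connected frames.

No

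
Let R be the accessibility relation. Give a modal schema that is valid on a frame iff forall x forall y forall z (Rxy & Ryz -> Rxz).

□s → □□s

The condition is transitivity. The 4 schema □s → □□s defines it.
Suppose □s→□□s is valid. Take Rxy, Ryz and set V(s)={w : Rxw}. Then □s at x, so □□s at x, so □s at y, so s at z, i.e. Rxz.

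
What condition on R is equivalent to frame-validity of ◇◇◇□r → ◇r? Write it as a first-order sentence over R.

This is a Sahlqvist (Geach-type) schema ◇^3□^1r → □^0◇^1r.
Minimal-valuation argument: fix x; take any y with xR^3y and any z with xR^0z. Set V(r) to the set of worlds R-reachable from y in exactly 1 step. Then □^1r holds at y, so the antecedent holds at x; validity forces ◇^1r at z, giving a w with zR^1w and yR^1w.
First-order correspondent: ∀x ∀y (xR³y → ∃w (yRw ∧ xRw)).

∀x ∀y (xR³y → ∃w (yRw ∧ xRw))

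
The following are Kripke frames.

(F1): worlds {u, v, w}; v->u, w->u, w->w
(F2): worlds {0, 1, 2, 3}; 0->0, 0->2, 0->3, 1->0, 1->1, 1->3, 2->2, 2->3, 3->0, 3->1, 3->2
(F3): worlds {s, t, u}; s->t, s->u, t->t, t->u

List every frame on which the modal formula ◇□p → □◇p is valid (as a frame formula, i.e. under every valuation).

This is the axiom for convergence; its first-order frame correspondent is ∀x ∀y ∀z (Rxy ∧ Rxz → ∃w (Ryw ∧ Rzw)).
(F1): fails — Rvu and Rvu but u and u have no common successor.
(F2): ✓.
(F3): fails — Rsu and Rsu but u and u have no common successor.
Valid on: (F2).

(F2)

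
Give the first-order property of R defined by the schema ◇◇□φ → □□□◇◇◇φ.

∀x ∀y ∀z ((xR²y ∧ xR³z) → ∃w (yRw ∧ zR³w))

This is a Sahlqvist (Geach-type) schema ◇^2□^1φ → □^3◇^3φ.
Minimal-valuation argument: fix x; take any y with xR^2y and any z with xR^3z. Set V(φ) to the set of worlds R-reachable from y in exactly 1 step. Then □^1φ holds at y, so the antecedent holds at x; validity forces ◇^3φ at z, giving a w with zR^3w and yR^1w.
First-order correspondent: ∀x ∀y ∀z ((xR²y ∧ xR³z) → ∃w (yRw ∧ zR³w)).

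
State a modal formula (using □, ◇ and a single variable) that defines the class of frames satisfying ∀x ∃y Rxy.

This is seriality; the standard corresponding axiom is D: □p → ◇p.
Suppose □p→◇p is valid. At any x set V(p)=W. Then □p at x, so ◇p at x, so x has a successor.

□p → ◇p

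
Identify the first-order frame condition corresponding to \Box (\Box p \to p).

shift-reflexivity

This is the T□ axiom.
It corresponds to shift-reflexivity: \forall x \forall y (Rxy \to Ryy).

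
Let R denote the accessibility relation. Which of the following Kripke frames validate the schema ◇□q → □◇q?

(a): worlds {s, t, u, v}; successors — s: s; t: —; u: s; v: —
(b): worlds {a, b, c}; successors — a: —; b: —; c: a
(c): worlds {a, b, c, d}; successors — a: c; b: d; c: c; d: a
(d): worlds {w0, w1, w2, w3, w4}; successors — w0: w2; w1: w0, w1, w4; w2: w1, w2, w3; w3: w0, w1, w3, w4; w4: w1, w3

(a), (c)

Frame correspondent (Sahlqvist): ∀x ∀y ∀z (Rxy ∧ Rxz → ∃w (Ryw ∧ Rzw)) — i.e. convergence.
(a): condition met.
(b): fails — Rca and Rca but a and a have no common successor.
(c): condition met.
(d): fails — Rw1w1 and Rw1w0 but w1 and w0 have no common successor.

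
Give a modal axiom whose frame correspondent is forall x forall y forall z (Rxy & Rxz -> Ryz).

The condition is the Euclidean property. The 5 schema ◇q → □◇q defines it.

◇q → □◇q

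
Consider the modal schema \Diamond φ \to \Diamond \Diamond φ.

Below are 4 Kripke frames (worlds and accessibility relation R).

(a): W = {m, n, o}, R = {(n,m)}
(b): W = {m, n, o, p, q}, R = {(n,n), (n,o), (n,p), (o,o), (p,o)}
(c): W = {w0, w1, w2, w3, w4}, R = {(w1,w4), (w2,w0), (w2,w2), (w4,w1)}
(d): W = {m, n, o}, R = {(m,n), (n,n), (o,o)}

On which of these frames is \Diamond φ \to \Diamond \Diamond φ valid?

The schema corresponds to a generalized confluence (Geach) condition: \forall x \forall y (xRy \to \exists w (y = w \wedge x R^2 w)).
(a): fails — nRm but no w with m=w and nR²w.
(b): ✓.
(c): fails — w1Rw4 but no w with w4=w and w1R²w.
(d): ✓.
Valid on: (b), (d).

(b), (d)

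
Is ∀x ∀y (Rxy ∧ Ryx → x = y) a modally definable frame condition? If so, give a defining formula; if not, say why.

If a class were modally definable it would be closed under surjective bounded morphisms (Goldblatt–Thomason).
The 8-cycle (worlds w0,w1,w2,w3,w4,w5,w6,w7 with w0→w1→w2→w3→w4→w5→w6→w7→w0) is antisymmetric. Sending even-indexed worlds to • and odd-indexed worlds to ∘ is a surjective bounded morphism onto the two-world frame with •↔∘, which is not antisymmetric.
Hence antisymmetry is not modally definable.

No — not modally definable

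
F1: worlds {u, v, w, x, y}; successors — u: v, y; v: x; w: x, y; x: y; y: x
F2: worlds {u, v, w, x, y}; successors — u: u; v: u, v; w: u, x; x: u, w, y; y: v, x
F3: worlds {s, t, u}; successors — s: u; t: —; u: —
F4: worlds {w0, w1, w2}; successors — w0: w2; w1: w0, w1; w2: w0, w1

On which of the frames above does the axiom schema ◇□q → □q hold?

This is the axiom for the Euclidean property; its first-order frame correspondent is ∀x ∀y ∀z (Rxy ∧ Rxz → Ryz).
F1: fails — Ruv and Ruv but not Rvv.
F2: fails — Rvu and Rvv but not Ruv.
F3: fails — Rsu and Rsu but not Ruu.
F4: fails — Rw0w2 and Rw0w2 but not Rw2w2.

none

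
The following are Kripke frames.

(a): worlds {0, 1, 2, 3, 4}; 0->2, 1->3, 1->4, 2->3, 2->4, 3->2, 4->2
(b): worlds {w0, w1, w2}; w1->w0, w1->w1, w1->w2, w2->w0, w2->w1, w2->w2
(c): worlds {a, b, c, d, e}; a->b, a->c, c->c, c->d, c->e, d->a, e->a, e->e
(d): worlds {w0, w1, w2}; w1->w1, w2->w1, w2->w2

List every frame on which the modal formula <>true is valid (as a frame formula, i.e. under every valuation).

The schema corresponds to seriality: forall x exists y Rxy.
(a): ✓.
(b): fails — world w0 has no successor.
(c): fails — world b has no successor.
(d): fails — world w0 has no successor.
Valid on: (a).

(a)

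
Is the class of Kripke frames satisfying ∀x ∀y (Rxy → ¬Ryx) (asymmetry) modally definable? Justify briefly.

Not modally definable

If a class were modally definable it would be closed under surjective bounded morphisms (Goldblatt–Thomason).
The 4-cycle (worlds 0,1,2,3 with 0→1→2→3→0) is asymmetric. Mapping every world to a single reflexive point • is a surjective bounded morphism, and the reflexive point is not asymmetric (R•• but asymmetry requires ¬R••).
So no modal formula (or set of formulas) defines exactly the asymmetric frames.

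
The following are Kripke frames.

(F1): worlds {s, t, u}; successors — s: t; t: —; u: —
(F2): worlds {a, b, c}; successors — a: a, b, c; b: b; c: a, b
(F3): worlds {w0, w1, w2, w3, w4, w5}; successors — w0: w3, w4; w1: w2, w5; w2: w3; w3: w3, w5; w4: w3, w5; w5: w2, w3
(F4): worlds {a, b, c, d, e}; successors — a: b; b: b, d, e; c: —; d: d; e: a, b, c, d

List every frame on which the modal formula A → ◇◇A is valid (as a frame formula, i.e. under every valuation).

(F2)

Frame correspondent (Sahlqvist): ∀x ∃w (x = w ∧ xR²w) — i.e. a generalized confluence (Geach) condition.
(F1): fails — at s but no w with s=w and sR²w.
(F2): ✓.
(F3): fails — at w0 but no w with w0=w and w0R²w.
(F4): fails — at a but no w with a=w and aR²w.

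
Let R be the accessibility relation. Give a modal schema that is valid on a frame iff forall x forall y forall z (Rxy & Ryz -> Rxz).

The condition is transitivity. The 4 schema □ψ → □□ψ defines it.

□ψ → □□ψ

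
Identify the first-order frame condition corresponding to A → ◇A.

This schema is equivalent to the T axiom □A → A.
It corresponds to reflexivity: ∀x Rxx.

reflexivity: ∀x Rxx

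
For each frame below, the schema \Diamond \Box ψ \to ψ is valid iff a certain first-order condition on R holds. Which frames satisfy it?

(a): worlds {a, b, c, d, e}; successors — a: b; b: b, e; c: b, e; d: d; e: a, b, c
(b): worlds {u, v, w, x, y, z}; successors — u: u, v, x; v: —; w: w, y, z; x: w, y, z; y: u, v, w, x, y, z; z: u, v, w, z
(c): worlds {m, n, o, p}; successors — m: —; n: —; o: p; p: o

This is the axiom for symmetry; its first-order frame correspondent is \forall x \forall y (Rxy \to Ryx).
(a): fails — Rea but not Rae.
(b): fails — Ruv but not Rvu.
(c): condition met.

(c)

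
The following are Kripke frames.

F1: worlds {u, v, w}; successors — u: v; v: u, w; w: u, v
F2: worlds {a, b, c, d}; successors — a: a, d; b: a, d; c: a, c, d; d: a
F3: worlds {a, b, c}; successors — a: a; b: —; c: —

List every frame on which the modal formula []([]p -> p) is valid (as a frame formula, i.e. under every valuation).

F3

The schema corresponds to shift-reflexivity: forall x forall y (Rxy -> Ryy).
F1: fails — Ruv but not Rvv.
F2: fails — Rcd but not Rdd.
F3: holds.
Valid on: F3.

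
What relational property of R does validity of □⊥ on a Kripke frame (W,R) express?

This schema is the Ver axiom.
Its frame correspondent is emptiness of R — ∀x ∀y ¬Rxy.

emptiness of R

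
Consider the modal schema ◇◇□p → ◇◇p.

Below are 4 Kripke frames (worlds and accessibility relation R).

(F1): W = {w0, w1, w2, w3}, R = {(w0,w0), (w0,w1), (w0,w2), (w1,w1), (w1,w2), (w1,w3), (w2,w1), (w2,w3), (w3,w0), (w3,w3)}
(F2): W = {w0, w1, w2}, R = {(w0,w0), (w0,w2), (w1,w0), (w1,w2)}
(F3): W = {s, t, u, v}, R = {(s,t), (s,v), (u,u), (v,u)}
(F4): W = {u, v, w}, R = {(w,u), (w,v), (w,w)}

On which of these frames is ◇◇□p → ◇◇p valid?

(F1), (F3)

Frame correspondent (Sahlqvist): ∀x ∀y (xR²y → ∃w (yRw ∧ xR²w)) — i.e. a generalized confluence (Geach) condition.
(F1): ✓.
(F2): fails — w0R²w2 but no w with w2Rw and w0R²w.
(F3): ✓.
(F4): fails — wR²u but no t with uRt and wR²t.
Valid on: (F1), (F3).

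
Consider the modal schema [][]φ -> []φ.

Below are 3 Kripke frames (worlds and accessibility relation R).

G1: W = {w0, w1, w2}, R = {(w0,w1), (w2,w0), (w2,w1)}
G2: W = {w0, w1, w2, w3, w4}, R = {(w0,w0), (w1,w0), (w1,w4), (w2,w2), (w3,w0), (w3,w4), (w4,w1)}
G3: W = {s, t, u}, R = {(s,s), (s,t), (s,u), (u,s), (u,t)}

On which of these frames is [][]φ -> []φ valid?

G3

The schema corresponds to density: forall x forall y (Rxy -> exists z (Rxz & Rzy)).
G1: fails — Rw0w1 but no z with Rw0z and Rzw1.
G2: fails — Rw4w1 but no z with Rw4z and Rzw1.
G3: ✓.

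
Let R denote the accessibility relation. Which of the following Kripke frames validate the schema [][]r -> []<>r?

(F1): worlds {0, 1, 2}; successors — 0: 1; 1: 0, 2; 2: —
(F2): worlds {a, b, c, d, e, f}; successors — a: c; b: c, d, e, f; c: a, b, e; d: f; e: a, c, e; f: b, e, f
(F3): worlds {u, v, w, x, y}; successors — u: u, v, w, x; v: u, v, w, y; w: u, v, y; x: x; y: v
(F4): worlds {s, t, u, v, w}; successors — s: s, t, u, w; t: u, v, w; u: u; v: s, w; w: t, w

This is the axiom for a generalized confluence (Geach) condition; its first-order frame correspondent is forall x forall z (xRz -> exists w (x R^2 w & zRw)).
(F1): fails — 1R2 but no w with 1R²w and 2Rw.
(F2): satisfies the condition.
(F3): satisfies the condition.
(F4): satisfies the condition.
Valid on: (F2), (F3), (F4).

(F2), (F3), (F4)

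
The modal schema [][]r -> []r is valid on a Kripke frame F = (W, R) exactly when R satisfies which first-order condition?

This schema is the C4 axiom.
It corresponds to density: forall x forall y (Rxy -> exists z (Rxz & Rzy)).

density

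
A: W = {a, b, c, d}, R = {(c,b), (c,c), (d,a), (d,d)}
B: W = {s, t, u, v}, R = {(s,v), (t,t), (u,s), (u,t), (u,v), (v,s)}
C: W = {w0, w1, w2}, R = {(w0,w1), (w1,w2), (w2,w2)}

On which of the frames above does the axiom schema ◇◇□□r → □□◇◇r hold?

C

Frame correspondent (Sahlqvist): ∀x ∀y ∀z ((xR²y ∧ xR²z) → ∃w (yR²w ∧ zR²w)) — i.e. a generalized confluence (Geach) condition.
A: fails — cR²b, cR²b but no w with bR²w and bR²w.
B: fails — uR²s, uR²t but no w with sR²w and tR²w.
C: satisfies the condition.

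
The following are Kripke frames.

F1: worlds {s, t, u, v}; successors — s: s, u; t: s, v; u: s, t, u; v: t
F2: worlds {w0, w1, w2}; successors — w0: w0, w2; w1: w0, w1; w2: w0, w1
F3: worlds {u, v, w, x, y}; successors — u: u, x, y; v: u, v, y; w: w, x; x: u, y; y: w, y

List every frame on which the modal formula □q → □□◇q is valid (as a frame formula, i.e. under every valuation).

Frame correspondent (Sahlqvist): ∀x ∀z (xR²z → ∃w (xRw ∧ zRw)) — i.e. a generalized confluence (Geach) condition.
F1: fails — vR²s but no w with vRw and sRw.
F2: holds.
F3: fails — vR²w but no t with vRt and wRt.
Valid on: F2.

F2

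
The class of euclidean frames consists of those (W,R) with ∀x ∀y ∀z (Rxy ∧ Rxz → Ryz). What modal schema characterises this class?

A defining formula is ◇s → □◇s (the 5 axiom).

◇s → □◇s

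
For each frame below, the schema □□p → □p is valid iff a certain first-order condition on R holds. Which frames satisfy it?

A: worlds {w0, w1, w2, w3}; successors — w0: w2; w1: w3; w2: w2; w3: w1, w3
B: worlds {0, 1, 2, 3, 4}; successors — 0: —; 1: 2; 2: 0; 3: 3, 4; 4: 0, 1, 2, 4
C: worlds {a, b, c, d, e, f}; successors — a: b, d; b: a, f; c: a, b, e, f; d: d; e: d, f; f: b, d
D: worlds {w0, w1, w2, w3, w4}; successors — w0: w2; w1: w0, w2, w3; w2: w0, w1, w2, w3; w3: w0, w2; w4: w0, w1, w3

A

Frame correspondent (Sahlqvist): ∀x ∀y (Rxy → ∃z (Rxz ∧ Rzy)) — i.e. density.
A: condition met.
B: fails — R12 but no z with R1z and Rz2.
C: fails — Rbf but no z with Rbz and Rzf.
D: fails — Rw4w1 but no z with Rw4z and Rzw1.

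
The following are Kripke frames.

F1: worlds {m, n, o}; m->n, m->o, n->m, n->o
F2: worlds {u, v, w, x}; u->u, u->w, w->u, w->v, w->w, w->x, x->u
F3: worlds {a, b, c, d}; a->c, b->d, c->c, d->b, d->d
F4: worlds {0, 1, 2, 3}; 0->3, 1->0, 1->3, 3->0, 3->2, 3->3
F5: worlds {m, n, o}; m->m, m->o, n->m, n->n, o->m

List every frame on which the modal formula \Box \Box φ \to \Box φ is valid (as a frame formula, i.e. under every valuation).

The schema corresponds to density: \forall x \forall y (Rxy \to \exists z (Rxz \wedge Rzy)).
F1: fails — Rnm but no z with Rnz and Rzm.
F2: satisfies the condition.
F3: satisfies the condition.
F4: satisfies the condition.
F5: satisfies the condition.

F2, F3, F4, F5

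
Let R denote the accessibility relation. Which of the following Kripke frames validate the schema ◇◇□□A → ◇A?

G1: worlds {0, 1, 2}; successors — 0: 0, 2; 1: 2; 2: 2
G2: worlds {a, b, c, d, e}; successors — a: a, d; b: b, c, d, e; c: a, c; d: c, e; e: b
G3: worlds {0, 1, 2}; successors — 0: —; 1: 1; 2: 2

G1, G3

Frame correspondent (Sahlqvist): ∀x ∀y (xR²y → ∃w (yR²w ∧ xRw)) — i.e. a generalized confluence (Geach) condition.
G1: satisfies the condition.
G2: fails — eR²c but no w with cR²w and eRw.
G3: satisfies the condition.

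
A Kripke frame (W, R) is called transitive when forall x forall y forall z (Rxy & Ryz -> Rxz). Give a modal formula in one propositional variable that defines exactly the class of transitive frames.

The condition is transitivity. The 4 schema □p → □□p defines it.
Suppose □p→□□p is valid. Take Rxy, Ryz and set V(p)={w : Rxw}. Then □p at x, so □□p at x, so □p at y, so p at z, i.e. Rxz.

□p → □□p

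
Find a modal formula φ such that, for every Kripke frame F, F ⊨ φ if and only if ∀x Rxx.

This is reflexivity; the standard corresponding axiom is T: □s → s.

□s → s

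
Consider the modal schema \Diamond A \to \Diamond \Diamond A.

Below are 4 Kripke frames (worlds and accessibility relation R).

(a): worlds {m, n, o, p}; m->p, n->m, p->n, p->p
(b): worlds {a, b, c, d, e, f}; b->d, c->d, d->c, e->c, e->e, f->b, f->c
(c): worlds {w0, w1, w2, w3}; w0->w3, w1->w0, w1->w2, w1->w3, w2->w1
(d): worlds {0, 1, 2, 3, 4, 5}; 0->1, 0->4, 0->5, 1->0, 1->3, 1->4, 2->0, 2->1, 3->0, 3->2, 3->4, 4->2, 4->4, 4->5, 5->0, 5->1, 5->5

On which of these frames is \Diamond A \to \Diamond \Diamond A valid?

none

The schema corresponds to a generalized confluence (Geach) condition: \forall x \forall y (xRy \to \exists w (y = w \wedge x R^2 w)).
(a): fails — nRm but no w with m=w and nR²w.
(b): fails — bRd but no w with d=w and bR²w.
(c): fails — w0Rw3 but no w with w3=w and w0R²w.
(d): fails — 1R3 but no w with 3=w and 1R²w.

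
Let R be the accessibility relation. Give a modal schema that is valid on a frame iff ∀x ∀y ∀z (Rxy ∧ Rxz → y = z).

This is partial functionality; the standard corresponding axiom is CD: ◇ψ → □ψ.
Suppose ◇ψ→□ψ is valid. Take Rxy, Rxz and set V(ψ)={y}. Then ◇ψ at x, so □ψ at x, so ψ at z, i.e. z=y.

◇ψ → □ψ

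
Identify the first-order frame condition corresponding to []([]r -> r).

Suppose □(□r→r) is valid. Take Rxy and set V(r)={w : Ryw}. Then at y, □r holds; since □(□r→r) at x, □r→r at y, so r at y, i.e. Ryy.

shift-reflexivity: forall x forall y (Rxy -> Ryy)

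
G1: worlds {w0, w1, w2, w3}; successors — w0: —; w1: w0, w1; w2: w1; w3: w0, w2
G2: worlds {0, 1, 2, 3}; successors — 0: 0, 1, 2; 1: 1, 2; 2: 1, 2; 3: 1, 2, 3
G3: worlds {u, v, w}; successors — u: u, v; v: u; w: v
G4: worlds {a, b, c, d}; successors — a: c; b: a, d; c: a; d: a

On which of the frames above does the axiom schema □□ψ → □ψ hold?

The schema corresponds to density: ∀x ∀y (Rxy → ∃z (Rxz ∧ Rzy)).
G1: fails — Rw3w2 but no z with Rw3z and Rzw2.
G2: condition met.
G3: fails — Rwv but no z with Rwz and Rzv.
G4: fails — Rac but no z with Raz and Rzc.

G2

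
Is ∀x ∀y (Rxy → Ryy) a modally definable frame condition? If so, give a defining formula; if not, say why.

Yes — defined by □(□r → r)

This is a Sahlqvist condition; the T□ axiom □(□r → r) defines it.
Suppose □(□r→r) is valid. Take Rxy and set V(r)={w : Ryw}. Then at y, □r holds; since □(□r→r) at x, □r→r at y, so r at y, i.e. Ryy.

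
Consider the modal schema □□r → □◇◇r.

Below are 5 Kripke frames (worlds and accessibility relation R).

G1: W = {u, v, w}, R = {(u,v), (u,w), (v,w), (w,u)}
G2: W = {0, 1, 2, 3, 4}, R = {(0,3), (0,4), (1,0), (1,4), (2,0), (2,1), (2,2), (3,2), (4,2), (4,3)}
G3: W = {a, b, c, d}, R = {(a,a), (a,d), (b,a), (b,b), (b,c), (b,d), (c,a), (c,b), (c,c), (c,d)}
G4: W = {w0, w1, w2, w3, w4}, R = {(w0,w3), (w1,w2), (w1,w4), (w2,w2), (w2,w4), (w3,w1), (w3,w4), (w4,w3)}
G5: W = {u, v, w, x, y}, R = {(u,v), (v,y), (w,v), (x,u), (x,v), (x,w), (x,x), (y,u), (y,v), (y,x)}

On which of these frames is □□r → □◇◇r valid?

This is the axiom for a generalized confluence (Geach) condition; its first-order frame correspondent is ∀x ∀z (xRz → ∃w (xR²w ∧ zR²w)).
G1: fails — vRw but no t with vR²t and wR²t.
G2: satisfies the condition.
G3: fails — aRd but no w with aR²w and dR²w.
G4: satisfies the condition.
G5: fails — uRv but no t with uR²t and vR²t.

G2, G4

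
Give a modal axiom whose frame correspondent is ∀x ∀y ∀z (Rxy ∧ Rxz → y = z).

◇s → □s

This is partial functionality; the standard corresponding axiom is CD: ◇s → □s.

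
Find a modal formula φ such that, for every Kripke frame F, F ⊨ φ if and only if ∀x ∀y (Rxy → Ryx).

p → □◇p

The condition is symmetry. The B schema p → □◇p defines it.
Suppose p→□◇p is valid. Take Rxy and set V(p)={x}. Then p at x, so □◇p at x, so ◇p at y, so some z with Ryz has p; z=x, i.e. Ryx.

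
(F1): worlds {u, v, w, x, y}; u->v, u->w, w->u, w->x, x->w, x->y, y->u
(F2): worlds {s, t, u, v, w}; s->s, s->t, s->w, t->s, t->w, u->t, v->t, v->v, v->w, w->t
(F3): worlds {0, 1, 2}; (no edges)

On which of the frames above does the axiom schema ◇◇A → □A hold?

Frame correspondent (Sahlqvist): ∀x ∀y ∀z ((xR²y ∧ xRz) → ∃w (y = w ∧ z = w)) — i.e. a generalized confluence (Geach) condition.
(F1): fails — uR²u, uRv but u ≠ v.
(F2): fails — sR²s, sRt but s ≠ t.
(F3): holds.

(F3)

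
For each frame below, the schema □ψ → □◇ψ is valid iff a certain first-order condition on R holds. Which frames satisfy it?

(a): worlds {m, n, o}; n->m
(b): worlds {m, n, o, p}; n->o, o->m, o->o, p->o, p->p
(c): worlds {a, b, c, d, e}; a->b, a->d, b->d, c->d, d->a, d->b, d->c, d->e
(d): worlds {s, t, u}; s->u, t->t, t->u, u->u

(d)

Frame correspondent (Sahlqvist): ∀x ∀z (xRz → ∃w (xRw ∧ zRw)) — i.e. a generalized confluence (Geach) condition.
(a): fails — nRm but no w with nRw and mRw.
(b): fails — oRm but no w with oRw and mRw.
(c): fails — bRd but no w with bRw and dRw.
(d): condition met.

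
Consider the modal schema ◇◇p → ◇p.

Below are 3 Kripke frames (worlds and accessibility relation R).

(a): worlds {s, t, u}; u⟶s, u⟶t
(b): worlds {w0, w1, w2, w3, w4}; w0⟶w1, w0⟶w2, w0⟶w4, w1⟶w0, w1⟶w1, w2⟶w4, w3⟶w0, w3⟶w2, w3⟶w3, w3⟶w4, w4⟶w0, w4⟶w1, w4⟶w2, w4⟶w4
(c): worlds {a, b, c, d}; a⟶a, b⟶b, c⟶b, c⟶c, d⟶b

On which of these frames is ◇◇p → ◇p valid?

(a), (c)

Frame correspondent (Sahlqvist): ∀x ∀y ∀z (Rxy ∧ Ryz → Rxz) — i.e. transitivity.
(a): condition met.
(b): fails — Rw1w0 and Rw0w4 but not Rw1w4.
(c): condition met.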